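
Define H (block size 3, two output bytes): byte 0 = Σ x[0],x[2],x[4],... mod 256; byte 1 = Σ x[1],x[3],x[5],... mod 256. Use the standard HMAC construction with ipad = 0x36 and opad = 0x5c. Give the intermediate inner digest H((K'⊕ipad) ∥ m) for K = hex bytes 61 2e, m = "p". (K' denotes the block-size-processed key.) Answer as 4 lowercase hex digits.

8d88

Key hex bytes 61 2e is 2 bytes ≤ B = 3; zero-pad to 3 bytes: K' = 61 2e 00.
K' ⊕ ipad = 57 18 36.
Inner input = 57 18 36 ∥ 70.
Inner hash: even-index sum = 141 mod 256 = 141; odd-index sum = 136 mod 256 = 136 → 8d 88.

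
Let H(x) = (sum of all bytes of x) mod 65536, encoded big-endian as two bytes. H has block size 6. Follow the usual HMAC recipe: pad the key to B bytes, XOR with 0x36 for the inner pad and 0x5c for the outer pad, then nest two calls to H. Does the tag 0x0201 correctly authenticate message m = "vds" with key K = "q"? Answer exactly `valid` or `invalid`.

invalid

Key "q" = 71 is 1 byte ≤ B = 6; zero-pad to 6 bytes: K' = 71 00 00 00 00 00.
K' ⊕ ipad = 47 36 36 36 36 36; K' ⊕ opad = 2d 5c 5c 5c 5c 5c.
Inner hash: sum = 71+54+54+54+54+54+118+100+115 = 674 → 02 a2.
Outer hash (recomputed tag): sum = 45+92+92+92+92+92+2+162 = 669 → 02 9d.
Recomputed tag = 029d; claimed = 0201 → mismatch.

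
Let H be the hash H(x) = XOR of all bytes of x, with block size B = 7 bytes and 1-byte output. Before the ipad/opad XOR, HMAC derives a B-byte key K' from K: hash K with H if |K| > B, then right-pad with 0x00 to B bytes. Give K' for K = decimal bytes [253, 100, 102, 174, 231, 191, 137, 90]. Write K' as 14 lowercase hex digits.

da000000000000

|K| = 8 > B = 7, so first hash the key.
H(K): XOR fd⊕64⊕66⊕ae⊕e7⊕bf⊕89⊕5a = da.
Zero-pad H(K) = da to 7 bytes: K' = da 00 00 00 00 00 00.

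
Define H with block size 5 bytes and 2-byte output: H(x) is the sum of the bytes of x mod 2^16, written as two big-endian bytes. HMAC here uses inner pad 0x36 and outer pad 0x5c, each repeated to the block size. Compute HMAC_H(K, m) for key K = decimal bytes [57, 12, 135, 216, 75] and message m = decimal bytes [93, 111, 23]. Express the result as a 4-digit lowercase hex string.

Key decimal bytes [57, 12, 135, 216, 75] = 39 0c 87 d8 4b is exactly B = 5 bytes: K' = 39 0c 87 d8 4b.
K' ⊕ ipad = 0f 3a b1 ee 7d.  K' ⊕ opad = 65 50 db 84 17.
Inner input = (K'⊕ipad) ∥ m = 0f 3a b1 ee 7d ∥ 5d 6f 17.
Inner hash: sum = 15+58+177+238+125+93+111+23 = 840 → 03 48.
Outer input = (K'⊕opad) ∥ inner = 65 50 db 84 17 ∥ 03 48.
Outer hash (tag): sum = 101+80+219+132+23+3+72 = 630 → 02 76.

0276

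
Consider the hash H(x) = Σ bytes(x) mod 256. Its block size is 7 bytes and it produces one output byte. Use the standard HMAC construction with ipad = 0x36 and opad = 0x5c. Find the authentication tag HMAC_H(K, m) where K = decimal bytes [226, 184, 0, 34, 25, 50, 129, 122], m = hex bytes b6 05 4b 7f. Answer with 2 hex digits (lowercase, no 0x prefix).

Key decimal bytes [226, 184, 0, 34, 25, 50, 129, 122] = e2 b8 00 22 19 32 81 7a is 8 bytes > B = 7, so hash it first: H(key) = 02, then zero-pad to 7 bytes: K' = 02 00 00 00 00 00 00.
K' ⊕ ipad = 34 36 36 36 36 36 36.  K' ⊕ opad = 5e 5c 5c 5c 5c 5c 5c.
Inner input = (K'⊕ipad) ∥ m = 34 36 36 36 36 36 36 ∥ b6 05 4b 7f.
Inner hash: sum = 52+54+54+54+54+54+54+182+5+75+127 = 765; mod 256 = 253 → fd.
Outer input = (K'⊕opad) ∥ inner = 5e 5c 5c 5c 5c 5c 5c ∥ fd.
Outer hash (tag): sum = 94+92+92+92+92+92+92+253 = 899; mod 256 = 131 → 83.

83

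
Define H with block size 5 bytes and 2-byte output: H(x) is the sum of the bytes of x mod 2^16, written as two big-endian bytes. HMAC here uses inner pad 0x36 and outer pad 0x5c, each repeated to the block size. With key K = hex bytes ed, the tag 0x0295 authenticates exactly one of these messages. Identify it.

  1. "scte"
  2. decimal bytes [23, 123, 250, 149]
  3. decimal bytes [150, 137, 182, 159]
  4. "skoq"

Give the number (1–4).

4

Key hex bytes ed is 1 byte ≤ B = 5; zero-pad to 5 bytes: K' = ed 00 00 00 00.
K' ⊕ ipad = db 36 36 36 36; K' ⊕ opad = b1 5c 5c 5c 5c.
m1: inner = H(db 36 36 36 36 73 63 74 65) = 03 62; tag = H(b1 5c 5c 5c 5c 03 62) = 0286
m2: inner = H(db 36 36 36 36 17 7b fa 95) = 03 d4; tag = H(b1 5c 5c 5c 5c 03 d4) = 02f8
m3: inner = H(db 36 36 36 36 96 89 b6 9f) = 04 27; tag = H(b1 5c 5c 5c 5c 04 27) = 024c
m4: inner = H(db 36 36 36 36 73 6b 6f 71) = 03 71; tag = H(b1 5c 5c 5c 5c 03 71) = 0295 ← matches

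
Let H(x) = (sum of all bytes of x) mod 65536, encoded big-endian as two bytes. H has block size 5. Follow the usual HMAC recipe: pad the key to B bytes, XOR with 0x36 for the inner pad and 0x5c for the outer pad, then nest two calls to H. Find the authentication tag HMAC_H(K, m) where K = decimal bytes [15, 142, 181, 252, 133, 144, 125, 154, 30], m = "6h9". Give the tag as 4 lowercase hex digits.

Key decimal bytes [15, 142, 181, 252, 133, 144, 125, 154, 30] = 0f 8e b5 fc 85 90 7d 9a 1e is 9 bytes > B = 5, so hash it first: H(key) = 04 98, then zero-pad to 5 bytes: K' = 04 98 00 00 00.
K' ⊕ ipad = 32 ae 36 36 36.  K' ⊕ opad = 58 c4 5c 5c 5c.
Inner input = (K'⊕ipad) ∥ m = 32 ae 36 36 36 ∥ 36 68 39.
Inner hash: sum = 50+174+54+54+54+54+104+57 = 601 → 02 59.
Outer input = (K'⊕opad) ∥ inner = 58 c4 5c 5c 5c ∥ 02 59.
Outer hash (tag): sum = 88+196+92+92+92+2+89 = 651 → 02 8b.

028b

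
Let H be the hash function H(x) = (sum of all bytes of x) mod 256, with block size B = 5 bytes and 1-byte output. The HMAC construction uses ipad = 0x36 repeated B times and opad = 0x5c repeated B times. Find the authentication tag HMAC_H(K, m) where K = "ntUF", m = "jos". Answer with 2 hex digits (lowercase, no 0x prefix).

Key "ntUF" = 6e 74 55 46 is 4 bytes ≤ B = 5; zero-pad to 5 bytes: K' = 6e 74 55 46 00.
K' ⊕ ipad = 58 42 63 70 36.  K' ⊕ opad = 32 28 09 1a 5c.
Inner input = (K'⊕ipad) ∥ m = 58 42 63 70 36 ∥ 6a 6f 73.
Inner hash: sum = 88+66+99+112+54+106+111+115 = 751; mod 256 = 239 → ef.
Outer input = (K'⊕opad) ∥ inner = 32 28 09 1a 5c ∥ ef.
Outer hash (tag): sum = 50+40+9+26+92+239 = 456; mod 256 = 200 → c8.

c8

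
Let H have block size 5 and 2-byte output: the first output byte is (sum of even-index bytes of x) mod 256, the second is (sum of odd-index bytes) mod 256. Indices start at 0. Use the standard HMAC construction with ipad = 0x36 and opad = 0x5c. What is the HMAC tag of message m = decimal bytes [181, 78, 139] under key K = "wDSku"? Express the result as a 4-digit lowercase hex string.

7286

Key "wDSku" = 77 44 53 6b 75 is exactly B = 5 bytes: K' = 77 44 53 6b 75.
K' ⊕ ipad = 41 72 65 5d 43.  K' ⊕ opad = 2b 18 0f 37 29.
Inner input = (K'⊕ipad) ∥ m = 41 72 65 5d 43 ∥ b5 4e 8b.
Inner hash: even-index sum = 311 mod 256 = 55; odd-index sum = 527 mod 256 = 15 → 37 0f.
Outer input = (K'⊕opad) ∥ inner = 2b 18 0f 37 29 ∥ 37 0f.
Outer hash (tag): even-index sum = 114 mod 256 = 114; odd-index sum = 134 mod 256 = 134 → 72 86.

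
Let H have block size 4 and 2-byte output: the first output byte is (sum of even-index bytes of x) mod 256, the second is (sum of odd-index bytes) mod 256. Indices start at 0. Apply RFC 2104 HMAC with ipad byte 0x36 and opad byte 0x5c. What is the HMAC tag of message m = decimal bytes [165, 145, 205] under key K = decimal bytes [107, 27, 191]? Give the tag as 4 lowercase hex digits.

7297

Key decimal bytes [107, 27, 191] = 6b 1b bf is 3 bytes ≤ B = 4; zero-pad to 4 bytes: K' = 6b 1b bf 00.
K' ⊕ ipad = 5d 2d 89 36.  K' ⊕ opad = 37 47 e3 5c.
Inner input = (K'⊕ipad) ∥ m = 5d 2d 89 36 ∥ a5 91 cd.
Inner hash: even-index sum = 600 mod 256 = 88; odd-index sum = 244 mod 256 = 244 → 58 f4.
Outer input = (K'⊕opad) ∥ inner = 37 47 e3 5c ∥ 58 f4.
Outer hash (tag): even-index sum = 370 mod 256 = 114; odd-index sum = 407 mod 256 = 151 → 72 97.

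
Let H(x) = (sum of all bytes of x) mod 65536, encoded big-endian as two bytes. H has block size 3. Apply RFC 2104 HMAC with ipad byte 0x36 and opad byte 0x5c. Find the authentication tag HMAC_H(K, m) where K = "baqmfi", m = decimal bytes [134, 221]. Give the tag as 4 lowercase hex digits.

Key "baqmfi" = 62 61 71 6d 66 69 is 6 bytes > B = 3, so hash it first: H(key) = 02 70, then zero-pad to 3 bytes: K' = 02 70 00.
K' ⊕ ipad = 34 46 36.  K' ⊕ opad = 5e 2c 5c.
Inner input = (K'⊕ipad) ∥ m = 34 46 36 ∥ 86 dd.
Inner hash: sum = 52+70+54+134+221 = 531 → 02 13.
Outer input = (K'⊕opad) ∥ inner = 5e 2c 5c ∥ 02 13.
Outer hash (tag): sum = 94+44+92+2+19 = 251 → 00 fb.

00fb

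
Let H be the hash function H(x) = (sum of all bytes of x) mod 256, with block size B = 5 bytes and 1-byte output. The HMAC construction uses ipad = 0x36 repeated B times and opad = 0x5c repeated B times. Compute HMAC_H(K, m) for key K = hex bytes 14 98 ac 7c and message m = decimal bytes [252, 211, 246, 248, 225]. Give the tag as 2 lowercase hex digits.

Key hex bytes 14 98 ac 7c is 4 bytes ≤ B = 5; zero-pad to 5 bytes: K' = 14 98 ac 7c 00.
K' ⊕ ipad = 22 ae 9a 4a 36.  K' ⊕ opad = 48 c4 f0 20 5c.
Inner input = (K'⊕ipad) ∥ m = 22 ae 9a 4a 36 ∥ fc d3 f6 f8 e1.
Inner hash: sum = 34+174+154+74+54+252+211+246+248+225 = 1672; mod 256 = 136 → 88.
Outer input = (K'⊕opad) ∥ inner = 48 c4 f0 20 5c ∥ 88.
Outer hash (tag): sum = 72+196+240+32+92+136 = 768; mod 256 = 0 → 00.

00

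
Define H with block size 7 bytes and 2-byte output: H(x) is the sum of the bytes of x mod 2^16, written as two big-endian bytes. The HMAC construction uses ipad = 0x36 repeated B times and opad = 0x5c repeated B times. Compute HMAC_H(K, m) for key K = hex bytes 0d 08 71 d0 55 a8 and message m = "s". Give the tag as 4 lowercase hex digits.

Key hex bytes 0d 08 71 d0 55 a8 is 6 bytes ≤ B = 7; zero-pad to 7 bytes: K' = 0d 08 71 d0 55 a8 00.
K' ⊕ ipad = 3b 3e 47 e6 63 9e 36.  K' ⊕ opad = 51 54 2d 8c 09 f4 5c.
Inner input = (K'⊕ipad) ∥ m = 3b 3e 47 e6 63 9e 36 ∥ 73.
Inner hash: sum = 59+62+71+230+99+158+54+115 = 848 → 03 50.
Outer input = (K'⊕opad) ∥ inner = 51 54 2d 8c 09 f4 5c ∥ 03 50.
Outer hash (tag): sum = 81+84+45+140+9+244+92+3+80 = 778 → 03 0a.

030a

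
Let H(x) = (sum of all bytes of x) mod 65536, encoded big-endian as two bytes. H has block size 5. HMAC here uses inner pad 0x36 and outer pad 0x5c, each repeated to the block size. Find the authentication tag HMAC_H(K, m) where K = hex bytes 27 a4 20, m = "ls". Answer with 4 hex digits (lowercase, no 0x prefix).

Key hex bytes 27 a4 20 is 3 bytes ≤ B = 5; zero-pad to 5 bytes: K' = 27 a4 20 00 00.
K' ⊕ ipad = 11 92 16 36 36.  K' ⊕ opad = 7b f8 7c 5c 5c.
Inner input = (K'⊕ipad) ∥ m = 11 92 16 36 36 ∥ 6c 73.
Inner hash: sum = 17+146+22+54+54+108+115 = 516 → 02 04.
Outer input = (K'⊕opad) ∥ inner = 7b f8 7c 5c 5c ∥ 02 04.
Outer hash (tag): sum = 123+248+124+92+92+2+4 = 685 → 02 ad.

02ad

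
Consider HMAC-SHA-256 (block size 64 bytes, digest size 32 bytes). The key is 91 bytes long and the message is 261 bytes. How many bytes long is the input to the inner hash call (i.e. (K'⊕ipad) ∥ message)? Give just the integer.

325

Key is 91 > 64 bytes, so it is hashed to 32 bytes then zero-padded to 64: |K'| = 64.
Inner input = (K'⊕ipad) ∥ m → 64 + 261 = 325 bytes.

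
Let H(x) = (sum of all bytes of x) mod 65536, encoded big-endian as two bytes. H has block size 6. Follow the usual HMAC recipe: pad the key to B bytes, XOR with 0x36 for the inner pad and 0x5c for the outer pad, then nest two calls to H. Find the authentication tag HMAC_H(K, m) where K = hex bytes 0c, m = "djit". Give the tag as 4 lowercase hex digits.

Key hex bytes 0c is 1 byte ≤ B = 6; zero-pad to 6 bytes: K' = 0c 00 00 00 00 00.
K' ⊕ ipad = 3a 36 36 36 36 36.  K' ⊕ opad = 50 5c 5c 5c 5c 5c.
Inner input = (K'⊕ipad) ∥ m = 3a 36 36 36 36 36 ∥ 64 6a 69 74.
Inner hash: sum = 58+54+54+54+54+54+100+106+105+116 = 755 → 02 f3.
Outer input = (K'⊕opad) ∥ inner = 50 5c 5c 5c 5c 5c ∥ 02 f3.
Outer hash (tag): sum = 80+92+92+92+92+92+2+243 = 785 → 03 11.

0311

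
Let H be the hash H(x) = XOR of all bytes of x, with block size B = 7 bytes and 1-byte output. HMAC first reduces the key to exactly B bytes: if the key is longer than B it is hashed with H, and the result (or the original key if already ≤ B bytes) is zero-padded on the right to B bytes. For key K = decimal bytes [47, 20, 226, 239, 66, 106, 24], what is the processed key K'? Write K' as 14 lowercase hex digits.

2f14e2ef426a18

Key decimal bytes [47, 20, 226, 239, 66, 106, 24] = 2f 14 e2 ef 42 6a 18 is exactly B = 7 bytes: K' = 2f 14 e2 ef 42 6a 18.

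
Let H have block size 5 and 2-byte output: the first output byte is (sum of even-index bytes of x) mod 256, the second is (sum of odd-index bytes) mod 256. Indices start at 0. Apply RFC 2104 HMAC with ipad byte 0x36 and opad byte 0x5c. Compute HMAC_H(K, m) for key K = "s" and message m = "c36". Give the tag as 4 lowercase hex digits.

Key "s" = 73 is 1 byte ≤ B = 5; zero-pad to 5 bytes: K' = 73 00 00 00 00.
K' ⊕ ipad = 45 36 36 36 36.  K' ⊕ opad = 2f 5c 5c 5c 5c.
Inner input = (K'⊕ipad) ∥ m = 45 36 36 36 36 ∥ 63 33 36.
Inner hash: even-index sum = 228 mod 256 = 228; odd-index sum = 261 mod 256 = 5 → e4 05.
Outer input = (K'⊕opad) ∥ inner = 2f 5c 5c 5c 5c ∥ e4 05.
Outer hash (tag): even-index sum = 236 mod 256 = 236; odd-index sum = 412 mod 256 = 156 → ec 9c.

ec9c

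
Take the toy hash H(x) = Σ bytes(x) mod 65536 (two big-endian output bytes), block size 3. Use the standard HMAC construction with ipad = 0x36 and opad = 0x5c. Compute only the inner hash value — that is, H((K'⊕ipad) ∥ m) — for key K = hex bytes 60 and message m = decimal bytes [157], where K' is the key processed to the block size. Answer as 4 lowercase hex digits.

015f

Key hex bytes 60 is 1 byte ≤ B = 3; zero-pad to 3 bytes: K' = 60 00 00.
K' ⊕ ipad = 56 36 36.
Inner input = 56 36 36 ∥ 9d.
Inner hash: sum = 86+54+54+157 = 351 → 01 5f.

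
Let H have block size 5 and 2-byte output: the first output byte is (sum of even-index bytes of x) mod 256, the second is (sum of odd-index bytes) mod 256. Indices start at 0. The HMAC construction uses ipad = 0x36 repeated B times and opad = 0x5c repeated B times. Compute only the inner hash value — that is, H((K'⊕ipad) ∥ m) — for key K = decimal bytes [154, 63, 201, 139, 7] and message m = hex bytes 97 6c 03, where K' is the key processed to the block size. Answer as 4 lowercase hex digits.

Key decimal bytes [154, 63, 201, 139, 7] = 9a 3f c9 8b 07 is exactly B = 5 bytes: K' = 9a 3f c9 8b 07.
K' ⊕ ipad = ac 09 ff bd 31.
Inner input = ac 09 ff bd 31 ∥ 97 6c 03.
Inner hash: even-index sum = 584 mod 256 = 72; odd-index sum = 352 mod 256 = 96 → 48 60.

4860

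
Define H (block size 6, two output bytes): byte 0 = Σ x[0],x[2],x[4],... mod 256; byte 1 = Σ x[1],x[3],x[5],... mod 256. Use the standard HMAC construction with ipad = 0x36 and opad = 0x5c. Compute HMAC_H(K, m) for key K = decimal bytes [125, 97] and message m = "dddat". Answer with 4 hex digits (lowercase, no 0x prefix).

Key decimal bytes [125, 97] = 7d 61 is 2 bytes ≤ B = 6; zero-pad to 6 bytes: K' = 7d 61 00 00 00 00.
K' ⊕ ipad = 4b 57 36 36 36 36.  K' ⊕ opad = 21 3d 5c 5c 5c 5c.
Inner input = (K'⊕ipad) ∥ m = 4b 57 36 36 36 36 ∥ 64 64 64 61 74.
Inner hash: even-index sum = 499 mod 256 = 243; odd-index sum = 392 mod 256 = 136 → f3 88.
Outer input = (K'⊕opad) ∥ inner = 21 3d 5c 5c 5c 5c ∥ f3 88.
Outer hash (tag): even-index sum = 460 mod 256 = 204; odd-index sum = 381 mod 256 = 125 → cc 7d.

cc7d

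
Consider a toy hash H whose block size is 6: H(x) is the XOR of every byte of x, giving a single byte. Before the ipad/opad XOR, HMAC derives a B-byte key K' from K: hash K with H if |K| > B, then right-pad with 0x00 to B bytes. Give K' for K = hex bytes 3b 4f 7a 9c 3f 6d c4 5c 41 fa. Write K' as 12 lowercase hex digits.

e30000000000

|K| = 10 > B = 6, so first hash the key.
H(K): XOR 3b⊕4f⊕7a⊕9c⊕3f⊕6d⊕c4⊕5c⊕41⊕fa = e3.
Zero-pad H(K) = e3 to 6 bytes: K' = e3 00 00 00 00 00.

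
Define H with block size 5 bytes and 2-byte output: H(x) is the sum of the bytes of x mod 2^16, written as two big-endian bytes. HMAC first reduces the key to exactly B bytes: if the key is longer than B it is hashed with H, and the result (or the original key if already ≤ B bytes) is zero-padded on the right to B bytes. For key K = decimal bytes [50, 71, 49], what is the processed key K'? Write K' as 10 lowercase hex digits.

3247310000

Key decimal bytes [50, 71, 49] = 32 47 31 is 3 bytes ≤ B = 5; zero-pad to 5 bytes: K' = 32 47 31 00 00.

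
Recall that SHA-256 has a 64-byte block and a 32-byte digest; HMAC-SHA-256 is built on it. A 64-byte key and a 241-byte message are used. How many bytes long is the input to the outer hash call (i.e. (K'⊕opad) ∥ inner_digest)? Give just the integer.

96

Key is 64 ≤ 64 bytes, zero-padded: |K'| = 64.
Outer input = (K'⊕opad) ∥ H(inner) → 64 + 32 = 96 bytes.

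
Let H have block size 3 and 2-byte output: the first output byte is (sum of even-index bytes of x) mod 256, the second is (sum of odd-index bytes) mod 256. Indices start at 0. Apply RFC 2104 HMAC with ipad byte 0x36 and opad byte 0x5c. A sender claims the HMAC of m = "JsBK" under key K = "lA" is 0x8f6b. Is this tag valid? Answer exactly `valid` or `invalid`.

valid

Key "lA" = 6c 41 is 2 bytes ≤ B = 3; zero-pad to 3 bytes: K' = 6c 41 00.
K' ⊕ ipad = 5a 77 36; K' ⊕ opad = 30 1d 5c.
Inner hash: even-index sum = 334 mod 256 = 78; odd-index sum = 259 mod 256 = 3 → 4e 03.
Outer hash (recomputed tag): even-index sum = 143 mod 256 = 143; odd-index sum = 107 mod 256 = 107 → 8f 6b.
Recomputed tag = 8f6b; claimed = 8f6b → match.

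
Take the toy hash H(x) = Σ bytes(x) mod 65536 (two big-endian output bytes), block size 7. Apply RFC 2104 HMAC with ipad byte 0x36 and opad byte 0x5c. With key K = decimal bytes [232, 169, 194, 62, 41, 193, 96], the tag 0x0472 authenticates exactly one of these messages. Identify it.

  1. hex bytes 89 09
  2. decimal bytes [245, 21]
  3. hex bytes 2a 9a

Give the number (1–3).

1

Key decimal bytes [232, 169, 194, 62, 41, 193, 96] = e8 a9 c2 3e 29 c1 60 is exactly B = 7 bytes: K' = e8 a9 c2 3e 29 c1 60.
K' ⊕ ipad = de 9f f4 08 1f f7 56; K' ⊕ opad = b4 f5 9e 62 75 9d 3c.
m1: inner = H(de 9f f4 08 1f f7 56 89 09) = 04 77; tag = H(b4 f5 9e 62 75 9d 3c 04 77) = 0472 ← matches
m2: inner = H(de 9f f4 08 1f f7 56 f5 15) = 04 ef; tag = H(b4 f5 9e 62 75 9d 3c 04 ef) = 04ea
m3: inner = H(de 9f f4 08 1f f7 56 2a 9a) = 04 a9; tag = H(b4 f5 9e 62 75 9d 3c 04 a9) = 04a4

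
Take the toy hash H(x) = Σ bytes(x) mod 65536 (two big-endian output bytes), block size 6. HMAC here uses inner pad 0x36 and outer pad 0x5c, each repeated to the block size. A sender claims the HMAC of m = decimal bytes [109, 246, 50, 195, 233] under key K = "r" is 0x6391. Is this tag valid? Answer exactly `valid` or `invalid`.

Key "r" = 72 is 1 byte ≤ B = 6; zero-pad to 6 bytes: K' = 72 00 00 00 00 00.
K' ⊕ ipad = 44 36 36 36 36 36; K' ⊕ opad = 2e 5c 5c 5c 5c 5c.
Inner hash: sum = 68+54+54+54+54+54+109+246+50+195+233 = 1171 → 04 93.
Outer hash (recomputed tag): sum = 46+92+92+92+92+92+4+147 = 657 → 02 91.
Recomputed tag = 0291; claimed = 6391 → mismatch.

invalid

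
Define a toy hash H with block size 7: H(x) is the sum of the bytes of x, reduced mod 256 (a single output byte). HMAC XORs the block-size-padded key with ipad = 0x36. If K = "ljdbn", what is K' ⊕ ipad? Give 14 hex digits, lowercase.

5a5c5254583636

Key "ljdbn" = 6c 6a 64 62 6e is 5 bytes ≤ B = 7; zero-pad to 7 bytes: K' = 6c 6a 64 62 6e 00 00.
XOR each byte with 0x36: 6c⊕36=5a, 6a⊕36=5c, 64⊕36=52, 62⊕36=54, 6e⊕36=58, 00⊕36=36, 00⊕36=36.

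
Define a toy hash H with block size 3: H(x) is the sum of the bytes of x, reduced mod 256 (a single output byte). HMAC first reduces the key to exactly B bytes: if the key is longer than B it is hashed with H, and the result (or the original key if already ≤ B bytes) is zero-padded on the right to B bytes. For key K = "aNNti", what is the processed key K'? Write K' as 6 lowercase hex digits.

da0000

|K| = 5 > B = 3, so first hash the key.
H(K): sum = 97+78+78+116+105 = 474; mod 256 = 218 → da.
Zero-pad H(K) = da to 3 bytes: K' = da 00 00.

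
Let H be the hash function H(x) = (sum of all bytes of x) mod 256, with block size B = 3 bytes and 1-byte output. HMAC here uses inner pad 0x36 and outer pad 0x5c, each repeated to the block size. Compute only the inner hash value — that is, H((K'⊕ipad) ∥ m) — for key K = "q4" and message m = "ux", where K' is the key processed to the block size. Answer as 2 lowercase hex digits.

Key "q4" = 71 34 is 2 bytes ≤ B = 3; zero-pad to 3 bytes: K' = 71 34 00.
K' ⊕ ipad = 47 02 36.
Inner input = 47 02 36 ∥ 75 78.
Inner hash: sum = 71+2+54+117+120 = 364; mod 256 = 108 → 6c.

6c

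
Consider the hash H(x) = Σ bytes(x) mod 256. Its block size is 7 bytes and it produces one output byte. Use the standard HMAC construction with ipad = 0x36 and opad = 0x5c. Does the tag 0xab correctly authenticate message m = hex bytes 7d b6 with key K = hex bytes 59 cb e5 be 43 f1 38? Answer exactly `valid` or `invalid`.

valid

Key hex bytes 59 cb e5 be 43 f1 38 is exactly B = 7 bytes: K' = 59 cb e5 be 43 f1 38.
K' ⊕ ipad = 6f fd d3 88 75 c7 0e; K' ⊕ opad = 05 97 b9 e2 1f ad 64.
Inner hash: sum = 111+253+211+136+117+199+14+125+182 = 1348; mod 256 = 68 → 44.
Outer hash (recomputed tag): sum = 5+151+185+226+31+173+100+68 = 939; mod 256 = 171 → ab.
Recomputed tag = ab; claimed = ab → match.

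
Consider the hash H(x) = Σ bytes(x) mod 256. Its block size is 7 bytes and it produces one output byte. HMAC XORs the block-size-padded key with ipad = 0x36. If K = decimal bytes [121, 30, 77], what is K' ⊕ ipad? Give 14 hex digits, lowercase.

4f287b36363636

Key decimal bytes [121, 30, 77] = 79 1e 4d is 3 bytes ≤ B = 7; zero-pad to 7 bytes: K' = 79 1e 4d 00 00 00 00.
XOR each byte with 0x36: 79⊕36=4f, 1e⊕36=28, 4d⊕36=7b, 00⊕36=36, 00⊕36=36, 00⊕36=36, 00⊕36=36.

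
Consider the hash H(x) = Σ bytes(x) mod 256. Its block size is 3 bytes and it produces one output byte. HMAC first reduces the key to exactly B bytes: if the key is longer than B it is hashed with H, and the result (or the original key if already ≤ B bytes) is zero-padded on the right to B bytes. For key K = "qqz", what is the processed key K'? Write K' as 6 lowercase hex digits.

71717a

Key "qqz" = 71 71 7a is exactly B = 3 bytes: K' = 71 71 7a.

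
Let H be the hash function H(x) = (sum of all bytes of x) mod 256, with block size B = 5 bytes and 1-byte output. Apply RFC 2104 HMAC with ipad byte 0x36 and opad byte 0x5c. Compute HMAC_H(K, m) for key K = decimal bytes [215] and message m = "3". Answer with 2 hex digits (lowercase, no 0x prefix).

e7

Key decimal bytes [215] = d7 is 1 byte ≤ B = 5; zero-pad to 5 bytes: K' = d7 00 00 00 00.
K' ⊕ ipad = e1 36 36 36 36.  K' ⊕ opad = 8b 5c 5c 5c 5c.
Inner input = (K'⊕ipad) ∥ m = e1 36 36 36 36 ∥ 33.
Inner hash: sum = 225+54+54+54+54+51 = 492; mod 256 = 236 → ec.
Outer input = (K'⊕opad) ∥ inner = 8b 5c 5c 5c 5c ∥ ec.
Outer hash (tag): sum = 139+92+92+92+92+236 = 743; mod 256 = 231 → e7.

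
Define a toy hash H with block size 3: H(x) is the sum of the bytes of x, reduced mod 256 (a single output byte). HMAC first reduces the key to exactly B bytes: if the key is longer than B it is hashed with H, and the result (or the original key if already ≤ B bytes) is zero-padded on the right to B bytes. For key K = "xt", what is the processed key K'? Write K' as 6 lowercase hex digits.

787400

Key "xt" = 78 74 is 2 bytes ≤ B = 3; zero-pad to 3 bytes: K' = 78 74 00.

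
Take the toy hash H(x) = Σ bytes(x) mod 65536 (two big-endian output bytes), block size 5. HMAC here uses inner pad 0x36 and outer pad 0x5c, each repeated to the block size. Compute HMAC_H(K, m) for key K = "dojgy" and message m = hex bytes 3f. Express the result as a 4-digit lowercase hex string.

Key "dojgy" = 64 6f 6a 67 79 is exactly B = 5 bytes: K' = 64 6f 6a 67 79.
K' ⊕ ipad = 52 59 5c 51 4f.  K' ⊕ opad = 38 33 36 3b 25.
Inner input = (K'⊕ipad) ∥ m = 52 59 5c 51 4f ∥ 3f.
Inner hash: sum = 82+89+92+81+79+63 = 486 → 01 e6.
Outer input = (K'⊕opad) ∥ inner = 38 33 36 3b 25 ∥ 01 e6.
Outer hash (tag): sum = 56+51+54+59+37+1+230 = 488 → 01 e8.

01e8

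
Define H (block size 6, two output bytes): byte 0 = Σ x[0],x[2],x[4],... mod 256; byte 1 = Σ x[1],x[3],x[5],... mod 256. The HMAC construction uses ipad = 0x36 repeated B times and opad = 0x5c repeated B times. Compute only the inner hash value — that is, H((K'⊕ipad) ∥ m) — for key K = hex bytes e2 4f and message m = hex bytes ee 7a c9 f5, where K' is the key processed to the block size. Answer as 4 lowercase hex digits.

Key hex bytes e2 4f is 2 bytes ≤ B = 6; zero-pad to 6 bytes: K' = e2 4f 00 00 00 00.
K' ⊕ ipad = d4 79 36 36 36 36.
Inner input = d4 79 36 36 36 36 ∥ ee 7a c9 f5.
Inner hash: even-index sum = 759 mod 256 = 247; odd-index sum = 596 mod 256 = 84 → f7 54.

f754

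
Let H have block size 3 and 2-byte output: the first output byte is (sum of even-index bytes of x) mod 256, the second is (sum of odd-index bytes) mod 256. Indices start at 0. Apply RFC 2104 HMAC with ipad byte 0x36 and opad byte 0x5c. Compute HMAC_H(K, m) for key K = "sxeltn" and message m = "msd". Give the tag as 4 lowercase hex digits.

a131

Key "sxeltn" = 73 78 65 6c 74 6e is 6 bytes > B = 3, so hash it first: H(key) = 4c 52, then zero-pad to 3 bytes: K' = 4c 52 00.
K' ⊕ ipad = 7a 64 36.  K' ⊕ opad = 10 0e 5c.
Inner input = (K'⊕ipad) ∥ m = 7a 64 36 ∥ 6d 73 64.
Inner hash: even-index sum = 291 mod 256 = 35; odd-index sum = 309 mod 256 = 53 → 23 35.
Outer input = (K'⊕opad) ∥ inner = 10 0e 5c ∥ 23 35.
Outer hash (tag): even-index sum = 161 mod 256 = 161; odd-index sum = 49 mod 256 = 49 → a1 31.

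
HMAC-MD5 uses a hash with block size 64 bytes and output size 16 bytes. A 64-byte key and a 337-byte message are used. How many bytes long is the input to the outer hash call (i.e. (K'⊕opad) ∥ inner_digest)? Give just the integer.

80

Key is 64 ≤ 64 bytes, zero-padded: |K'| = 64.
Outer input = (K'⊕opad) ∥ H(inner) → 64 + 16 = 80 bytes.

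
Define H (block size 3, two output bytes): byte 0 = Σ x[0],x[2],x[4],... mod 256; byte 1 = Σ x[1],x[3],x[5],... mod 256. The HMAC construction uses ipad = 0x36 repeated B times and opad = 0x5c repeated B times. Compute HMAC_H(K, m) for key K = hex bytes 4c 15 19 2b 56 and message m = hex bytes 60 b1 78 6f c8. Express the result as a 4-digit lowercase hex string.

59ff

Key hex bytes 4c 15 19 2b 56 is 5 bytes > B = 3, so hash it first: H(key) = bb 40, then zero-pad to 3 bytes: K' = bb 40 00.
K' ⊕ ipad = 8d 76 36.  K' ⊕ opad = e7 1c 5c.
Inner input = (K'⊕ipad) ∥ m = 8d 76 36 ∥ 60 b1 78 6f c8.
Inner hash: even-index sum = 483 mod 256 = 227; odd-index sum = 534 mod 256 = 22 → e3 16.
Outer input = (K'⊕opad) ∥ inner = e7 1c 5c ∥ e3 16.
Outer hash (tag): even-index sum = 345 mod 256 = 89; odd-index sum = 255 mod 256 = 255 → 59 ff.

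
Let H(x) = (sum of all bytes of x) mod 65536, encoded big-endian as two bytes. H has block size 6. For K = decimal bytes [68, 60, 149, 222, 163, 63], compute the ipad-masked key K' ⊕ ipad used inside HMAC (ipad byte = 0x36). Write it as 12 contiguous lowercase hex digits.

Key decimal bytes [68, 60, 149, 222, 163, 63] = 44 3c 95 de a3 3f is exactly B = 6 bytes: K' = 44 3c 95 de a3 3f.
XOR each byte with 0x36: 44⊕36=72, 3c⊕36=0a, 95⊕36=a3, de⊕36=e8, a3⊕36=95, 3f⊕36=09.

720aa3e89509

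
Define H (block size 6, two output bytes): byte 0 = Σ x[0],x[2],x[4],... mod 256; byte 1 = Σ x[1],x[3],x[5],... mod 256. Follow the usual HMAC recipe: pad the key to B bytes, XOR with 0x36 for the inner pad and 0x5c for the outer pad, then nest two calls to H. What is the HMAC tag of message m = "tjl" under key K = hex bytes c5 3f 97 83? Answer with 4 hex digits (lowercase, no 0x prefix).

6afc

Key hex bytes c5 3f 97 83 is 4 bytes ≤ B = 6; zero-pad to 6 bytes: K' = c5 3f 97 83 00 00.
K' ⊕ ipad = f3 09 a1 b5 36 36.  K' ⊕ opad = 99 63 cb df 5c 5c.
Inner input = (K'⊕ipad) ∥ m = f3 09 a1 b5 36 36 ∥ 74 6a 6c.
Inner hash: even-index sum = 682 mod 256 = 170; odd-index sum = 350 mod 256 = 94 → aa 5e.
Outer input = (K'⊕opad) ∥ inner = 99 63 cb df 5c 5c ∥ aa 5e.
Outer hash (tag): even-index sum = 618 mod 256 = 106; odd-index sum = 508 mod 256 = 252 → 6a fc.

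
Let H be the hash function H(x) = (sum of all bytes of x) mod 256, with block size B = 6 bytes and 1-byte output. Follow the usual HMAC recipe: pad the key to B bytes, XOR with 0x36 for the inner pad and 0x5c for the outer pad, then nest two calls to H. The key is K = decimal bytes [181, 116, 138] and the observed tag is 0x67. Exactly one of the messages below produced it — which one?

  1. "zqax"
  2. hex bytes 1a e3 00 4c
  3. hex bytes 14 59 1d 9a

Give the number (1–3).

Key decimal bytes [181, 116, 138] = b5 74 8a is 3 bytes ≤ B = 6; zero-pad to 6 bytes: K' = b5 74 8a 00 00 00.
K' ⊕ ipad = 83 42 bc 36 36 36; K' ⊕ opad = e9 28 d6 5c 5c 5c.
m1: inner = H(83 42 bc 36 36 36 7a 71 61 78) = e7; tag = H(e9 28 d6 5c 5c 5c e7) = e2
m2: inner = H(83 42 bc 36 36 36 1a e3 00 4c) = 6c; tag = H(e9 28 d6 5c 5c 5c 6c) = 67 ← matches
m3: inner = H(83 42 bc 36 36 36 14 59 1d 9a) = 47; tag = H(e9 28 d6 5c 5c 5c 47) = 42

2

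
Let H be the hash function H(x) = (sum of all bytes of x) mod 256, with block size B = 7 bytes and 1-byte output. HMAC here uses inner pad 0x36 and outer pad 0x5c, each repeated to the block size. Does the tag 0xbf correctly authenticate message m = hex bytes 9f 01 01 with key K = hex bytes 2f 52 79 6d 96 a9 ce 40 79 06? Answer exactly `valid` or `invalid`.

invalid

Key hex bytes 2f 52 79 6d 96 a9 ce 40 79 06 is 10 bytes > B = 7, so hash it first: H(key) = 33, then zero-pad to 7 bytes: K' = 33 00 00 00 00 00 00.
K' ⊕ ipad = 05 36 36 36 36 36 36; K' ⊕ opad = 6f 5c 5c 5c 5c 5c 5c.
Inner hash: sum = 5+54+54+54+54+54+54+159+1+1 = 490; mod 256 = 234 → ea.
Outer hash (recomputed tag): sum = 111+92+92+92+92+92+92+234 = 897; mod 256 = 129 → 81.
Recomputed tag = 81; claimed = bf → mismatch.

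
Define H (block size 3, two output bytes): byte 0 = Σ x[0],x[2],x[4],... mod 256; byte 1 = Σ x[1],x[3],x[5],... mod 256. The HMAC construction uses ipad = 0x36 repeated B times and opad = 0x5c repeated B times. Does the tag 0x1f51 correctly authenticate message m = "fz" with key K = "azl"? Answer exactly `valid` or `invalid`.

valid

Key "azl" = 61 7a 6c is exactly B = 3 bytes: K' = 61 7a 6c.
K' ⊕ ipad = 57 4c 5a; K' ⊕ opad = 3d 26 30.
Inner hash: even-index sum = 299 mod 256 = 43; odd-index sum = 178 mod 256 = 178 → 2b b2.
Outer hash (recomputed tag): even-index sum = 287 mod 256 = 31; odd-index sum = 81 mod 256 = 81 → 1f 51.
Recomputed tag = 1f51; claimed = 1f51 → match.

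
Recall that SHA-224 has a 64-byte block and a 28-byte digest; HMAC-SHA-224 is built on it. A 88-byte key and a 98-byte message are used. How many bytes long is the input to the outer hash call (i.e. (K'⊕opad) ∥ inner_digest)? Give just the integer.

Key is 88 > 64 bytes, so it is hashed to 28 bytes then zero-padded to 64: |K'| = 64.
Outer input = (K'⊕opad) ∥ H(inner) → 64 + 28 = 92 bytes.

92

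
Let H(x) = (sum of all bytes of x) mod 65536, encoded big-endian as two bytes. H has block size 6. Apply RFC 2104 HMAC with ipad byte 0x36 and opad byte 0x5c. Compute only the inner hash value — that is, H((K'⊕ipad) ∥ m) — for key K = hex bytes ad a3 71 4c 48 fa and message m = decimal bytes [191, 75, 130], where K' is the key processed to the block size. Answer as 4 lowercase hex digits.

04c7

Key hex bytes ad a3 71 4c 48 fa is exactly B = 6 bytes: K' = ad a3 71 4c 48 fa.
K' ⊕ ipad = 9b 95 47 7a 7e cc.
Inner input = 9b 95 47 7a 7e cc ∥ bf 4b 82.
Inner hash: sum = 155+149+71+122+126+204+191+75+130 = 1223 → 04 c7.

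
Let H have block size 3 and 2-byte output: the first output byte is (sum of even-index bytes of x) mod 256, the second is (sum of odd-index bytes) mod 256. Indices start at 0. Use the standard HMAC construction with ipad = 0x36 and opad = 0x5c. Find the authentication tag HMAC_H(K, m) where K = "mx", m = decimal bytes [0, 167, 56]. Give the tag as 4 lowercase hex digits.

Key "mx" = 6d 78 is 2 bytes ≤ B = 3; zero-pad to 3 bytes: K' = 6d 78 00.
K' ⊕ ipad = 5b 4e 36.  K' ⊕ opad = 31 24 5c.
Inner input = (K'⊕ipad) ∥ m = 5b 4e 36 ∥ 00 a7 38.
Inner hash: even-index sum = 312 mod 256 = 56; odd-index sum = 134 mod 256 = 134 → 38 86.
Outer input = (K'⊕opad) ∥ inner = 31 24 5c ∥ 38 86.
Outer hash (tag): even-index sum = 275 mod 256 = 19; odd-index sum = 92 mod 256 = 92 → 13 5c.

135c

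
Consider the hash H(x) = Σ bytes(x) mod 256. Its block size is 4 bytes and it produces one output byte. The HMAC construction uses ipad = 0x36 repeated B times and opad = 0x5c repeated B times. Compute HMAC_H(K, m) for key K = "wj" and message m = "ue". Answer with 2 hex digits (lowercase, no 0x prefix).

fc

Key "wj" = 77 6a is 2 bytes ≤ B = 4; zero-pad to 4 bytes: K' = 77 6a 00 00.
K' ⊕ ipad = 41 5c 36 36.  K' ⊕ opad = 2b 36 5c 5c.
Inner input = (K'⊕ipad) ∥ m = 41 5c 36 36 ∥ 75 65.
Inner hash: sum = 65+92+54+54+117+101 = 483; mod 256 = 227 → e3.
Outer input = (K'⊕opad) ∥ inner = 2b 36 5c 5c ∥ e3.
Outer hash (tag): sum = 43+54+92+92+227 = 508; mod 256 = 252 → fc.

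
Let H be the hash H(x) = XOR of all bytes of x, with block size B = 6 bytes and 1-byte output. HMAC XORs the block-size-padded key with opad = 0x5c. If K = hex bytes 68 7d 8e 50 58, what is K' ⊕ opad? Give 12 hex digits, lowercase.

3421d20c045c

Key hex bytes 68 7d 8e 50 58 is 5 bytes ≤ B = 6; zero-pad to 6 bytes: K' = 68 7d 8e 50 58 00.
XOR each byte with 0x5c: 68⊕5c=34, 7d⊕5c=21, 8e⊕5c=d2, 50⊕5c=0c, 58⊕5c=04, 00⊕5c=5c.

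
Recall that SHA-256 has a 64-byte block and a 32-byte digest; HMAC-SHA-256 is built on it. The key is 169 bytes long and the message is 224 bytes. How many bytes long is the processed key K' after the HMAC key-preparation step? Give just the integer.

Key is 169 > 64 bytes, so it is hashed to 32 bytes then zero-padded to 64: |K'| = 64.

64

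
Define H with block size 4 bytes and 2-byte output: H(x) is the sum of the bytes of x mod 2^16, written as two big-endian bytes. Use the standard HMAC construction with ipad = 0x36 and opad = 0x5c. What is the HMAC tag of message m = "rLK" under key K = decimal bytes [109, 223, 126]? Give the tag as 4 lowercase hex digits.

Key decimal bytes [109, 223, 126] = 6d df 7e is 3 bytes ≤ B = 4; zero-pad to 4 bytes: K' = 6d df 7e 00.
K' ⊕ ipad = 5b e9 48 36.  K' ⊕ opad = 31 83 22 5c.
Inner input = (K'⊕ipad) ∥ m = 5b e9 48 36 ∥ 72 4c 4b.
Inner hash: sum = 91+233+72+54+114+76+75 = 715 → 02 cb.
Outer input = (K'⊕opad) ∥ inner = 31 83 22 5c ∥ 02 cb.
Outer hash (tag): sum = 49+131+34+92+2+203 = 511 → 01 ff.

01ff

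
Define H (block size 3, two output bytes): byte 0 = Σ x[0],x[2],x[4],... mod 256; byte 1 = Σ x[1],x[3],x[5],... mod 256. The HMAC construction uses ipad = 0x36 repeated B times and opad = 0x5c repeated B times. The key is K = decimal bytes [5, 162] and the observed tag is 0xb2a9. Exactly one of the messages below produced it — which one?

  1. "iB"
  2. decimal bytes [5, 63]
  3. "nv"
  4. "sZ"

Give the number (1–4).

Key decimal bytes [5, 162] = 05 a2 is 2 bytes ≤ B = 3; zero-pad to 3 bytes: K' = 05 a2 00.
K' ⊕ ipad = 33 94 36; K' ⊕ opad = 59 fe 5c.
m1: inner = H(33 94 36 69 42) = ab fd; tag = H(59 fe 5c ab fd) = b2a9 ← matches
m2: inner = H(33 94 36 05 3f) = a8 99; tag = H(59 fe 5c a8 99) = 4ea6
m3: inner = H(33 94 36 6e 76) = df 02; tag = H(59 fe 5c df 02) = b7dd
m4: inner = H(33 94 36 73 5a) = c3 07; tag = H(59 fe 5c c3 07) = bcc1

1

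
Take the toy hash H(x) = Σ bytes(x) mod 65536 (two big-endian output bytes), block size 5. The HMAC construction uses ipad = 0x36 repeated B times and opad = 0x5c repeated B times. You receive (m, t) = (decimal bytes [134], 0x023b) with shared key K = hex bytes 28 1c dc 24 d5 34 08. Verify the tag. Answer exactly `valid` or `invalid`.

Key hex bytes 28 1c dc 24 d5 34 08 is 7 bytes > B = 5, so hash it first: H(key) = 02 55, then zero-pad to 5 bytes: K' = 02 55 00 00 00.
K' ⊕ ipad = 34 63 36 36 36; K' ⊕ opad = 5e 09 5c 5c 5c.
Inner hash: sum = 52+99+54+54+54+134 = 447 → 01 bf.
Outer hash (recomputed tag): sum = 94+9+92+92+92+1+191 = 571 → 02 3b.
Recomputed tag = 023b; claimed = 023b → match.

valid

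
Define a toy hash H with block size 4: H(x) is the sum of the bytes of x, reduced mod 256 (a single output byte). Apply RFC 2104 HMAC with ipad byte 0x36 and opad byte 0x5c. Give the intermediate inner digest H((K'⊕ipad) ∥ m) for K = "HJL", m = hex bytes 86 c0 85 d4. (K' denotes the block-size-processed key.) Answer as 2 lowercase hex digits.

Key "HJL" = 48 4a 4c is 3 bytes ≤ B = 4; zero-pad to 4 bytes: K' = 48 4a 4c 00.
K' ⊕ ipad = 7e 7c 7a 36.
Inner input = 7e 7c 7a 36 ∥ 86 c0 85 d4.
Inner hash: sum = 126+124+122+54+134+192+133+212 = 1097; mod 256 = 73 → 49.

49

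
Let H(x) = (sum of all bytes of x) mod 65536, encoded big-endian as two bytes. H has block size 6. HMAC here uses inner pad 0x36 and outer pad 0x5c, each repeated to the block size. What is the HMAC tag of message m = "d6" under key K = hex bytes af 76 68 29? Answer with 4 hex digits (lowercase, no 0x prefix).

Key hex bytes af 76 68 29 is 4 bytes ≤ B = 6; zero-pad to 6 bytes: K' = af 76 68 29 00 00.
K' ⊕ ipad = 99 40 5e 1f 36 36.  K' ⊕ opad = f3 2a 34 75 5c 5c.
Inner input = (K'⊕ipad) ∥ m = 99 40 5e 1f 36 36 ∥ 64 36.
Inner hash: sum = 153+64+94+31+54+54+100+54 = 604 → 02 5c.
Outer input = (K'⊕opad) ∥ inner = f3 2a 34 75 5c 5c ∥ 02 5c.
Outer hash (tag): sum = 243+42+52+117+92+92+2+92 = 732 → 02 dc.

02dc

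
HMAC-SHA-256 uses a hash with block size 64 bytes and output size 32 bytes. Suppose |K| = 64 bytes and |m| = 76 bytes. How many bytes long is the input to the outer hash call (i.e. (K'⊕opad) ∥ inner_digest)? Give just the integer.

96

Key is 64 ≤ 64 bytes, zero-padded: |K'| = 64.
Outer input = (K'⊕opad) ∥ H(inner) → 64 + 32 = 96 bytes.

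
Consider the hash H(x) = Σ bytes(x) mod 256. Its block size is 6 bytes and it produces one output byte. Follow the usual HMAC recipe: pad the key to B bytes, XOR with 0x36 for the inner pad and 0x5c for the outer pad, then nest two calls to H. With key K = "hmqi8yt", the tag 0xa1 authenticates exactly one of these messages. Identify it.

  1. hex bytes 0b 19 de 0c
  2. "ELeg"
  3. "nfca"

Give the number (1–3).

Key "hmqi8yt" = 68 6d 71 69 38 79 74 is 7 bytes > B = 6, so hash it first: H(key) = d4, then zero-pad to 6 bytes: K' = d4 00 00 00 00 00.
K' ⊕ ipad = e2 36 36 36 36 36; K' ⊕ opad = 88 5c 5c 5c 5c 5c.
m1: inner = H(e2 36 36 36 36 36 0b 19 de 0c) = fe; tag = H(88 5c 5c 5c 5c 5c fe) = 52
m2: inner = H(e2 36 36 36 36 36 45 4c 65 67) = 4d; tag = H(88 5c 5c 5c 5c 5c 4d) = a1 ← matches
m3: inner = H(e2 36 36 36 36 36 6e 66 63 61) = 88; tag = H(88 5c 5c 5c 5c 5c 88) = dc

2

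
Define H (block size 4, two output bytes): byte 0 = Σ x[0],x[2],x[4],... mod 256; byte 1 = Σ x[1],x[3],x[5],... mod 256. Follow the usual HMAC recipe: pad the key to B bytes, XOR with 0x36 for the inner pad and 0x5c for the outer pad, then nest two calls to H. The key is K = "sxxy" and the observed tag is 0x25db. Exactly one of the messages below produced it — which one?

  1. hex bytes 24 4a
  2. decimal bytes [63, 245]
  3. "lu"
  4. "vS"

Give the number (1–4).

Key "sxxy" = 73 78 78 79 is exactly B = 4 bytes: K' = 73 78 78 79.
K' ⊕ ipad = 45 4e 4e 4f; K' ⊕ opad = 2f 24 24 25.
m1: inner = H(45 4e 4e 4f 24 4a) = b7 e7; tag = H(2f 24 24 25 b7 e7) = 0a30
m2: inner = H(45 4e 4e 4f 3f f5) = d2 92; tag = H(2f 24 24 25 d2 92) = 25db ← matches
m3: inner = H(45 4e 4e 4f 6c 75) = ff 12; tag = H(2f 24 24 25 ff 12) = 525b
m4: inner = H(45 4e 4e 4f 76 53) = 09 f0; tag = H(2f 24 24 25 09 f0) = 5c39

2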